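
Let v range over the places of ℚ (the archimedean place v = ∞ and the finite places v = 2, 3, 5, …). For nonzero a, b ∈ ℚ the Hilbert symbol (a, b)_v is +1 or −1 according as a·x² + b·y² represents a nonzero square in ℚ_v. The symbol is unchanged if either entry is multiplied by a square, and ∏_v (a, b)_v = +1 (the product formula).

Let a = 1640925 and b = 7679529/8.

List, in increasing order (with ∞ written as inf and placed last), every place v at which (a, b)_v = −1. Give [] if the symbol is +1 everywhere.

[2, 11]

Mod squares: a ≡ 7293, b ≡ 1122. Check v ∈ {∞, 2, 3, 5, 11, 13, 17}.
v=3: a=3^3·(≡1), b=3^5·(≡2) mod 3; (1|3)=+1, (2|3)=-1; (−1)^{3·5·1}·(+1)^5·(-1)^3 = +1.
v=∞: 7293 > 0 and 1122 > 0  ⇒  (a,b)_∞ = +1.
v=13: a=13^1·(≡8), b=13^2·(≡4) mod 13; (8|13)=-1, (4|13)=+1; (−1)^{1·2·6}·(-1)^2·(+1)^1 = +1.
v=2: v_2(a)=0, v_2(b)=-3; units ≡ 5, 1 (mod 8); ε·ε+αω+βω = 0·0+0·0+-3·1 ≡ 1  ⇒  (a,b)_2 = -1.
v=5: a=5^2·(≡2), b=5^0·(≡3) mod 5; (2|5)=-1, (3|5)=-1; (−1)^{2·0·2}·(-1)^0·(-1)^2 = +1.
v=11: a=11^1·(≡4), b=11^1·(≡3) mod 11; (4|11)=+1, (3|11)=+1; (−1)^{1·1·5}·(+1)^1·(+1)^1 = -1.
v=17: a=17^1·(≡16), b=17^1·(≡8) mod 17; (16|17)=+1, (8|17)=+1; (−1)^{1·1·8}·(+1)^1·(+1)^1 = +1.
(7293, 1122 / ℚ) ramifies at {2, 11}: a division algebra.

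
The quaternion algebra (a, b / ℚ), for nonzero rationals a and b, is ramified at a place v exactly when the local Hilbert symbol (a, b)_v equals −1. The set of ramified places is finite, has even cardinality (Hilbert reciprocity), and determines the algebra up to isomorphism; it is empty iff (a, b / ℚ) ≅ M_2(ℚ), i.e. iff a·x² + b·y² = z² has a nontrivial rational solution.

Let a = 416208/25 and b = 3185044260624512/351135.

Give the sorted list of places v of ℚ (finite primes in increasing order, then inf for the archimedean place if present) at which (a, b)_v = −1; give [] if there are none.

Mod squares: a ≡ 26013, b ≡ 14430. Check v ∈ {∞, 2, 3, 5, 11, 13, 17, 23, 29, 31, 37}.
v=2: v_2(a)=4, v_2(b)=7; units ≡ 5, 7 (mod 8); ε·ε+αω+βω = 0·1+4·0+7·1 ≡ 1  ⇒  (a,b)_2 = -1.
v=∞: 26013 > 0 and 14430 > 0  ⇒  (a,b)_∞ = +1.
v=29: a=29^1·(≡8), b=29^2·(≡8) mod 29; (8|29)=-1, (8|29)=-1; (−1)^{1·2·14}·(-1)^2·(-1)^1 = -1.
v=13: a=13^1·(≡3), b=13^1·(≡6) mod 13; (3|13)=+1, (6|13)=-1; (−1)^{1·1·6}·(+1)^1·(-1)^1 = -1.
v=17: a=17^0·(≡6), b=17^-2·(≡5) mod 17; (6|17)=-1, (5|17)=-1; (−1)^{0·-2·8}·(-1)^-2·(-1)^0 = +1.
v=11: a=11^0·(≡4), b=11^2·(≡5) mod 11; (4|11)=+1, (5|11)=+1; (−1)^{0·2·5}·(+1)^2·(+1)^0 = +1.
v=23: a=23^1·(≡9), b=23^2·(≡12) mod 23; (9|23)=+1, (12|23)=+1; (−1)^{1·2·11}·(+1)^2·(+1)^1 = +1.
v=31: a=31^0·(≡10), b=31^2·(≡24) mod 31; (10|31)=+1, (24|31)=-1; (−1)^{0·2·15}·(+1)^2·(-1)^0 = +1.
v=5: a=5^-2·(≡3), b=5^-1·(≡1) mod 5; (3|5)=-1, (1|5)=+1; (−1)^{-2·-1·2}·(-1)^-1·(+1)^-2 = -1.
v=37: a=37^0·(≡22), b=37^1·(≡2) mod 37; (22|37)=-1, (2|37)=-1; (−1)^{0·1·18}·(-1)^1·(-1)^0 = -1.
v=3: a=3^1·(≡1), b=3^-5·(≡1) mod 3; (1|3)=+1, (1|3)=+1; (−1)^{1·-5·1}·(+1)^-5·(+1)^1 = -1.
|Ram(26013, 14430)| = 6, even; anisotropic at {2, 3, 5, 13, 29, 37}.

[2, 3, 5, 13, 29, 37]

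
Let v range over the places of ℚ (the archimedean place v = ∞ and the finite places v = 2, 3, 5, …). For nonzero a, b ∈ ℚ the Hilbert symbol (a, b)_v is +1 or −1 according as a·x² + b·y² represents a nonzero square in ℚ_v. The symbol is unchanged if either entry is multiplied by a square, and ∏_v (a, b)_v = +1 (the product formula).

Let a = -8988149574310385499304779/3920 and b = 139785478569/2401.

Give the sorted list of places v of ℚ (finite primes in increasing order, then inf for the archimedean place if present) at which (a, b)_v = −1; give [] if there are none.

[3, 19]

Mod squares: a ≡ -186295, b ≡ 26961. Check v ∈ {∞, 2, 3, 5, 7, 11, 19, 23, 37, 43, 53}.
v=5: a=5^-1·(≡4), b=5^0·(≡4) mod 5; (4|5)=+1, (4|5)=+1; (−1)^{-1·0·2}·(+1)^0·(+1)^-1 = +1.
v=23: a=23^4·(≡22), b=23^2·(≡17) mod 23; (22|23)=-1, (17|23)=-1; (−1)^{4·2·11}·(-1)^2·(-1)^4 = +1.
v=3: a=3^6·(≡2), b=3^5·(≡2) mod 3; (2|3)=-1, (2|3)=-1; (−1)^{6·5·1}·(-1)^5·(-1)^6 = -1.
v=53: a=53^1·(≡17), b=53^0·(≡49) mod 53; (17|53)=+1, (49|53)=+1; (−1)^{1·0·26}·(+1)^0·(+1)^1 = +1.
v=37: a=37^1·(≡36), b=37^0·(≡16) mod 37; (36|37)=+1, (16|37)=+1; (−1)^{1·0·18}·(+1)^0·(+1)^1 = +1.
v=7: a=7^-2·(≡3), b=7^-4·(≡2) mod 7; (3|7)=-1, (2|7)=+1; (−1)^{-2·-4·3}·(-1)^-4·(+1)^-2 = +1.
v=∞: -186295 < 0 and 26961 > 0  ⇒  (a,b)_∞ = +1.
v=19: a=19^3·(≡14), b=19^1·(≡14) mod 19; (14|19)=-1, (14|19)=-1; (−1)^{3·1·9}·(-1)^1·(-1)^3 = -1.
v=11: a=11^6·(≡3), b=11^3·(≡1) mod 11; (3|11)=+1, (1|11)=+1; (−1)^{6·3·5}·(+1)^3·(+1)^6 = +1.
v=43: a=43^2·(≡23), b=43^1·(≡41) mod 43; (23|43)=+1, (41|43)=+1; (−1)^{2·1·21}·(+1)^1·(+1)^2 = +1.
v=2: v_2(a)=-4, v_2(b)=0; units ≡ 1, 1 (mod 8); ε·ε+αω+βω = 0·0+-4·0+0·0 ≡ 0  ⇒  (a,b)_2 = +1.
Ram(-186295, 26961) = {3, 19}; no ℚ_3-point on the conic.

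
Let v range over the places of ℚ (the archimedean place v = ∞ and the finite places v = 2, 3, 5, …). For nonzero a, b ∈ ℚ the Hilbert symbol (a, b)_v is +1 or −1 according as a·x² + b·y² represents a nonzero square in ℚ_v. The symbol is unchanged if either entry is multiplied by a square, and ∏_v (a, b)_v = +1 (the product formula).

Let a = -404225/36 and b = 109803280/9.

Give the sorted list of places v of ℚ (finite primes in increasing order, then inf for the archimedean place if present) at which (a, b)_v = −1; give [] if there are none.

[19, 23, 37, 47]

(a, b) ≡ (-16169, 6862705) mod (ℚ^×)²; places V = {2, 3, 5, 19, 23, 29, 37, 47, 53, ∞}.
(a,b)_53: α=0, u≡9; β=1, v≡46 (mod 53); (9|53)=+1, (46|53)=+1; sign (−1)^0·+1^1·+1^0 = +1.
(a,b)_2: α=-2, β=4; u≡7, v≡1 (mod 8); ε(u)ε(v)=1·0, αω(v)=-2·0, βω(u)=4·0; sum ≡ 0  ⇒  +1.
(a,b)_19: α=1, u≡7; β=1, v≡11 (mod 19); (7|19)=+1, (11|19)=+1; sign (−1)^1·+1^1·+1^1 = -1.
(a,b)_3: α=-2, u≡1; β=-2, v≡1 (mod 3); (1|3)=+1, (1|3)=+1; sign (−1)^0·+1^-2·+1^-2 = +1.
(a,b)_29: α=0, u≡5; β=1, v≡25 (mod 29); (5|29)=+1, (25|29)=+1; sign (−1)^0·+1^1·+1^0 = +1.
(a,b)_5: α=2, u≡1; β=1, v≡4 (mod 5); (1|5)=+1, (4|5)=+1; sign (−1)^0·+1^1·+1^2 = +1.
(a,b)_∞: sgn(-16169)=−, sgn(6862705)=+, so +1.
(a,b)_47: α=0, u≡45; β=1, v≡43 (mod 47); (45|47)=-1, (43|47)=-1; sign (−1)^0·-1^1·-1^0 = -1.
(a,b)_37: α=1, u≡10; β=0, v≡5 (mod 37); (10|37)=+1, (5|37)=-1; sign (−1)^0·+1^0·-1^1 = -1.
(a,b)_23: α=1, u≡21; β=0, v≡17 (mod 23); (21|23)=-1, (17|23)=-1; sign (−1)^0·-1^0·-1^1 = -1.
|Ram(-16169, 6862705)| = 4, even; anisotropic at {19, 23, 37, 47}.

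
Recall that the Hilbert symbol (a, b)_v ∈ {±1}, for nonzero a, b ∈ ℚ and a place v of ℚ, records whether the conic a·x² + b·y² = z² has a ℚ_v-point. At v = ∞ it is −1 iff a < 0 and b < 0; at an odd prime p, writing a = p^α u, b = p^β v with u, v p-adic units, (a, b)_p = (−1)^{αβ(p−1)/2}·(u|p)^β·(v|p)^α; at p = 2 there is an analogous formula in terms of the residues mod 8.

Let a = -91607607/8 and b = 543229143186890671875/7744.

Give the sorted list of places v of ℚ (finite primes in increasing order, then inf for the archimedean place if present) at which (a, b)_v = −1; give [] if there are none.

(a, b) ≡ (-494, 203) mod (ℚ^×)²; places V = {2, 3, 5, 7, 11, 13, 19, 29, ∞}.
(a,b)_29: α=2, u≡25; β=5, v≡13 (mod 29); (25|29)=+1, (13|29)=+1; sign (−1)^0·+1^5·+1^2 = +1.
(a,b)_5: α=0, u≡1; β=6, v≡2 (mod 5); (1|5)=+1, (2|5)=-1; sign (−1)^0·+1^6·-1^0 = +1.
(a,b)_13: α=1, u≡10; β=2, v≡6 (mod 13); (10|13)=+1, (6|13)=-1; sign (−1)^0·+1^2·-1^1 = -1.
(a,b)_19: α=1, u≡15; β=2, v≡12 (mod 19); (15|19)=-1, (12|19)=-1; sign (−1)^0·-1^2·-1^1 = -1.
(a,b)_7: α=2, u≡3; β=3, v≡1 (mod 7); (3|7)=-1, (1|7)=+1; sign (−1)^0·-1^3·+1^2 = -1.
(a,b)_11: α=0, u≡1; β=-2, v≡5 (mod 11); (1|11)=+1, (5|11)=+1; sign (−1)^0·+1^-2·+1^0 = +1.
(a,b)_3: α=2, u≡1; β=4, v≡2 (mod 3); (1|3)=+1, (2|3)=-1; sign (−1)^0·+1^4·-1^2 = +1.
(a,b)_∞: sgn(-494)=−, sgn(203)=+, so +1.
(a,b)_2: α=-3, β=-6; u≡1, v≡3 (mod 8); ε(u)ε(v)=0·1, αω(v)=-3·1, βω(u)=-6·0; sum ≡ 1  ⇒  -1.
|Ram(-494, 203)| = 4, even; anisotropic at {2, 7, 13, 19}.

[2, 7, 13, 19]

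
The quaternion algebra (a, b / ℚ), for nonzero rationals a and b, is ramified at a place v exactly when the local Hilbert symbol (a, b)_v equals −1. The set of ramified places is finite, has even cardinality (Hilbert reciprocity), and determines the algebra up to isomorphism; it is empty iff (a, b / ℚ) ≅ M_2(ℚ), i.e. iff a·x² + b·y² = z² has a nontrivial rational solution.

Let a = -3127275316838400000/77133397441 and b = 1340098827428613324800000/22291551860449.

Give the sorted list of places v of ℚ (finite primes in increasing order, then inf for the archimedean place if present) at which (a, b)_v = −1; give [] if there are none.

[3, 5, 7, 13]

Mod squares: a ≡ -15, b ≡ 455. Check v ∈ {∞, 2, 3, 5, 7, 13, 17, 31}.
v=2: v_2(a)=24, v_2(b)=36; units ≡ 1, 7 (mod 8); ε·ε+αω+βω = 0·1+24·0+36·0 ≡ 0  ⇒  (a,b)_2 = +1.
v=3: a=3^1·(≡1), b=3^0·(≡2) mod 3; (1|3)=+1, (2|3)=-1; (−1)^{1·0·1}·(+1)^0·(-1)^1 = -1.
v=31: a=31^-4·(≡10), b=31^-4·(≡17) mod 31; (10|31)=+1, (17|31)=-1; (−1)^{-4·-4·15}·(+1)^-4·(-1)^-4 = +1.
v=17: a=17^-4·(≡16), b=17^-6·(≡16) mod 17; (16|17)=+1, (16|17)=+1; (−1)^{-4·-6·8}·(+1)^-6·(+1)^-4 = +1.
v=5: a=5^5·(≡2), b=5^5·(≡4) mod 5; (2|5)=-1, (4|5)=+1; (−1)^{5·5·2}·(-1)^5·(+1)^5 = -1.
v=∞: -15 < 0 and 455 > 0  ⇒  (a,b)_∞ = +1.
v=7: a=7^6·(≡6), b=7^5·(≡1) mod 7; (6|7)=-1, (1|7)=+1; (−1)^{6·5·3}·(-1)^5·(+1)^6 = -1.
v=13: a=13^2·(≡6), b=13^5·(≡3) mod 13; (6|13)=-1, (3|13)=+1; (−1)^{2·5·6}·(-1)^5·(+1)^2 = -1.
|Ram(-15, 455)| = 4, even; anisotropic at {3, 5, 7, 13}.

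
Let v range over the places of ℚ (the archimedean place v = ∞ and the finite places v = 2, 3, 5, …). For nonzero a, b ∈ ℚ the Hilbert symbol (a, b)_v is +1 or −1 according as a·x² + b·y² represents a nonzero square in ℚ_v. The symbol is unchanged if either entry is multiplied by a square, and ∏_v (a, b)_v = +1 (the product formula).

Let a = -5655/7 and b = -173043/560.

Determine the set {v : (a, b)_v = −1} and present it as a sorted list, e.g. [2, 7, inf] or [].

[2, 5, 29, inf]

Mod squares: a ≡ -39585, b ≡ -672945. Check v ∈ {∞, 2, 3, 5, 7, 13, 17, 29}.
v=13: a=13^1·(≡1), b=13^1·(≡1) mod 13; (1|13)=+1, (1|13)=+1; (−1)^{1·1·6}·(+1)^1·(+1)^1 = +1.
v=∞: -39585 < 0 and -672945 < 0  ⇒  (a,b)_∞ = -1.
v=5: a=5^1·(≡2), b=5^-1·(≡1) mod 5; (2|5)=-1, (1|5)=+1; (−1)^{1·-1·2}·(-1)^-1·(+1)^1 = -1.
v=7: a=7^-1·(≡1), b=7^-1·(≡6) mod 7; (1|7)=+1, (6|7)=-1; (−1)^{-1·-1·3}·(+1)^-1·(-1)^-1 = +1.
v=29: a=29^1·(≡26), b=29^1·(≡4) mod 29; (26|29)=-1, (4|29)=+1; (−1)^{1·1·14}·(-1)^1·(+1)^1 = -1.
v=2: v_2(a)=0, v_2(b)=-4; units ≡ 7, 7 (mod 8); ε·ε+αω+βω = 1·1+0·0+-4·0 ≡ 1  ⇒  (a,b)_2 = -1.
v=3: a=3^1·(≡2), b=3^3·(≡1) mod 3; (2|3)=-1, (1|3)=+1; (−1)^{1·3·1}·(-1)^3·(+1)^1 = +1.
v=17: a=17^0·(≡13), b=17^1·(≡13) mod 17; (13|17)=+1, (13|17)=+1; (−1)^{0·1·8}·(+1)^1·(+1)^0 = +1.
|Ram(-39585, -672945)| = 4, even; anisotropic at {2, 5, 29, ∞}.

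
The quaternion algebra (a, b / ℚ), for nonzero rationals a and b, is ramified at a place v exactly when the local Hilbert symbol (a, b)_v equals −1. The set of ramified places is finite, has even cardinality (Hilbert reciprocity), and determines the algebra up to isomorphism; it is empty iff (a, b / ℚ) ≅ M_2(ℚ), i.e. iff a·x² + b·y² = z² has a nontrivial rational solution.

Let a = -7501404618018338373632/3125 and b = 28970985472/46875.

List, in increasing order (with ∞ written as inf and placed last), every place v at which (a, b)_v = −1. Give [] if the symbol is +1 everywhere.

[2, 3, 11, 13]

(a, b) ≡ (-715, 1326) mod (ℚ^×)²; places V = {2, 3, 5, 11, 13, 17, 23, ∞}.
(a,b)_2: α=18, β=11; u≡5, v≡7 (mod 8); ε(u)ε(v)=0·1, αω(v)=18·0, βω(u)=11·1; sum ≡ 1  ⇒  -1.
(a,b)_13: α=3, u≡10; β=1, v≡2 (mod 13); (10|13)=+1, (2|13)=-1; sign (−1)^0·+1^1·-1^3 = -1.
(a,b)_17: α=2, u≡15; β=1, v≡7 (mod 17); (15|17)=+1, (7|17)=-1; sign (−1)^0·+1^1·-1^2 = +1.
(a,b)_5: α=-5, u≡3; β=-6, v≡4 (mod 5); (3|5)=-1, (4|5)=+1; sign (−1)^0·-1^-6·+1^-5 = +1.
(a,b)_3: α=0, u≡2; β=-1, v≡1 (mod 3); (2|3)=-1, (1|3)=+1; sign (−1)^0·-1^-1·+1^0 = -1.
(a,b)_23: α=4, u≡22; β=2, v≡15 (mod 23); (22|23)=-1, (15|23)=-1; sign (−1)^0·-1^2·-1^4 = +1.
(a,b)_∞: sgn(-715)=−, sgn(1326)=+, so +1.
(a,b)_11: α=5, u≡5; β=2, v≡6 (mod 11); (5|11)=+1, (6|11)=-1; sign (−1)^0·+1^2·-1^5 = -1.
Ram(-715, 1326) = {2, 3, 11, 13}; no ℚ_2-point on the conic.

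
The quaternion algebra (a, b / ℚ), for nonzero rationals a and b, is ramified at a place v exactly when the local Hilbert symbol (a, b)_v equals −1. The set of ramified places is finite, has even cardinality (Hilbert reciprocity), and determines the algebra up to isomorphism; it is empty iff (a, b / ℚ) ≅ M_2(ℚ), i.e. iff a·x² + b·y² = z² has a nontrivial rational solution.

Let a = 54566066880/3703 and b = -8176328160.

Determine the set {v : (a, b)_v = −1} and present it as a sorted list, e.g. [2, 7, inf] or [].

[2, 17]

(a, b) ≡ (1365, -510) mod (ℚ^×)²; places V = {2, 3, 5, 7, 11, 13, 17, 23, 41, ∞}.
(a,b)_41: α=2, u≡19; β=0, v≡39 (mod 41); (19|41)=-1, (39|41)=+1; sign (−1)^0·-1^0·+1^2 = +1.
(a,b)_13: α=1, u≡4; β=2, v≡4 (mod 13); (4|13)=+1, (4|13)=+1; sign (−1)^0·+1^2·+1^1 = +1.
(a,b)_2: α=6, β=5; u≡5, v≡1 (mod 8); ε(u)ε(v)=0·0, αω(v)=6·0, βω(u)=5·1; sum ≡ 1  ⇒  -1.
(a,b)_∞: sgn(1365)=+, sgn(-510)=−, so +1.
(a,b)_17: α=2, u≡12; β=1, v≡1 (mod 17); (12|17)=-1, (1|17)=+1; sign (−1)^0·-1^1·+1^2 = -1.
(a,b)_5: α=1, u≡2; β=1, v≡3 (mod 5); (2|5)=-1, (3|5)=-1; sign (−1)^0·-1^1·-1^1 = +1.
(a,b)_23: α=-2, u≡8; β=0, v≡7 (mod 23); (8|23)=+1, (7|23)=-1; sign (−1)^0·+1^0·-1^-2 = +1.
(a,b)_11: α=0, u≡4; β=2, v≡7 (mod 11); (4|11)=+1, (7|11)=-1; sign (−1)^0·+1^2·-1^0 = +1.
(a,b)_3: α=3, u≡2; β=1, v≡1 (mod 3); (2|3)=-1, (1|3)=+1; sign (−1)^1·-1^1·+1^3 = +1.
(a,b)_7: α=-1, u≡6; β=2, v≡4 (mod 7); (6|7)=-1, (4|7)=+1; sign (−1)^0·-1^2·+1^-1 = +1.
|Ram(1365, -510)| = 2, even; anisotropic at {2, 17}.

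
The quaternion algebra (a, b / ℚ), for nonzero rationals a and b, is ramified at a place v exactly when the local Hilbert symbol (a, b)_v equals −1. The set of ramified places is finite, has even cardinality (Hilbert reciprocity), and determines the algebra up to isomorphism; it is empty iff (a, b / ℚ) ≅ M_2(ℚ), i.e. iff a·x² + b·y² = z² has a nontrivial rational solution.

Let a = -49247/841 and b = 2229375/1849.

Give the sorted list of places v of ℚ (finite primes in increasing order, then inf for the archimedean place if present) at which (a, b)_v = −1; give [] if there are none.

[37, 41]

(a, b) ≡ (-407, 3567) mod (ℚ^×)²; places V = {2, 3, 5, 11, 29, 37, 41, 43, ∞}.
(a,b)_3: α=0, u≡1; β=1, v≡1 (mod 3); (1|3)=+1, (1|3)=+1; sign (−1)^0·+1^1·+1^0 = +1.
(a,b)_2: α=0, β=0; u≡1, v≡7 (mod 8); ε(u)ε(v)=0·1, αω(v)=0·0, βω(u)=0·0; sum ≡ 0  ⇒  +1.
(a,b)_43: α=0, u≡21; β=-2, v≡40 (mod 43); (21|43)=+1, (40|43)=+1; sign (−1)^0·+1^-2·+1^0 = +1.
(a,b)_11: α=3, u≡8; β=0, v≡5 (mod 11); (8|11)=-1, (5|11)=+1; sign (−1)^0·-1^0·+1^3 = +1.
(a,b)_29: α=-2, u≡24; β=1, v≡13 (mod 29); (24|29)=+1, (13|29)=+1; sign (−1)^0·+1^1·+1^-2 = +1.
(a,b)_5: α=0, u≡3; β=4, v≡3 (mod 5); (3|5)=-1, (3|5)=-1; sign (−1)^0·-1^4·-1^0 = +1.
(a,b)_37: α=1, u≡11; β=0, v≡23 (mod 37); (11|37)=+1, (23|37)=-1; sign (−1)^0·+1^0·-1^1 = -1.
(a,b)_∞: sgn(-407)=−, sgn(3567)=+, so +1.
(a,b)_41: α=0, u≡29; β=1, v≡33 (mod 41); (29|41)=-1, (33|41)=+1; sign (−1)^0·-1^1·+1^0 = -1.
(-407, 3567 / ℚ) ramifies at {37, 41}: a division algebra.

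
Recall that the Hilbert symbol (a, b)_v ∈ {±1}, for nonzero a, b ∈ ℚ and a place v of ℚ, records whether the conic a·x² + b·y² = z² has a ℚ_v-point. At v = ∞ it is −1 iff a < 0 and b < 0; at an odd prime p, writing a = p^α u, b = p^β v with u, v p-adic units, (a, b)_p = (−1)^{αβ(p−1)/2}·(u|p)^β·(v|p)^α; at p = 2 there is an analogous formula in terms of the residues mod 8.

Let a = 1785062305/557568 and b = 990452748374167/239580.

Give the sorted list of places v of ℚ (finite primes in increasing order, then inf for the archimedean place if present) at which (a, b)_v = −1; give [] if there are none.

[11, 13]

Mod squares: a ≡ 2210, b ≡ 13585. Check v ∈ {∞, 2, 3, 5, 11, 13, 17, 19, 31, 41}.
v=5: a=5^1·(≡2), b=5^-1·(≡2) mod 5; (2|5)=-1, (2|5)=-1; (−1)^{1·-1·2}·(-1)^-1·(-1)^1 = +1.
v=3: a=3^-2·(≡2), b=3^-2·(≡1) mod 3; (2|3)=-1, (1|3)=+1; (−1)^{-2·-2·1}·(-1)^-2·(+1)^-2 = +1.
v=11: a=11^-2·(≡7), b=11^-3·(≡3) mod 11; (7|11)=-1, (3|11)=+1; (−1)^{-2·-3·5}·(-1)^-3·(+1)^-2 = -1.
v=13: a=13^1·(≡1), b=13^5·(≡7) mod 13; (1|13)=+1, (7|13)=-1; (−1)^{1·5·6}·(+1)^5·(-1)^1 = -1.
v=2: v_2(a)=-9, v_2(b)=-2; units ≡ 1, 1 (mod 8); ε·ε+αω+βω = 0·0+-9·0+-2·0 ≡ 0  ⇒  (a,b)_2 = +1.
v=19: a=19^0·(≡17), b=19^1·(≡15) mod 19; (17|19)=+1, (15|19)=-1; (−1)^{0·1·9}·(+1)^1·(-1)^0 = +1.
v=41: a=41^2·(≡37), b=41^2·(≡30) mod 41; (37|41)=+1, (30|41)=-1; (−1)^{2·2·20}·(+1)^2·(-1)^2 = +1.
v=17: a=17^1·(≡10), b=17^4·(≡1) mod 17; (10|17)=-1, (1|17)=+1; (−1)^{1·4·8}·(-1)^4·(+1)^1 = +1.
v=31: a=31^2·(≡8), b=31^0·(≡16) mod 31; (8|31)=+1, (16|31)=+1; (−1)^{2·0·15}·(+1)^0·(+1)^2 = +1.
v=∞: 2210 > 0 and 13585 > 0  ⇒  (a,b)_∞ = +1.
|Ram(2210, 13585)| = 2, even; anisotropic at {11, 13}.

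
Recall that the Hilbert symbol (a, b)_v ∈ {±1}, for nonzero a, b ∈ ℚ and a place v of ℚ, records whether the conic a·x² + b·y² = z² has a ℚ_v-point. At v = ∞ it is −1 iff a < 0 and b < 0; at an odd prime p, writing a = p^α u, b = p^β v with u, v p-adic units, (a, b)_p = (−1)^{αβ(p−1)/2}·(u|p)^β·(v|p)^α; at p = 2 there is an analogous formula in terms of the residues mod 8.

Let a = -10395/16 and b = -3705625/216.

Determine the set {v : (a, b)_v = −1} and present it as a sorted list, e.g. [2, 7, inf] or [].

[2, inf]

Mod squares: a ≡ -1155, b ≡ -6. Check v ∈ {∞, 2, 3, 5, 7, 11}.
v=2: v_2(a)=-4, v_2(b)=-3; units ≡ 5, 5 (mod 8); ε·ε+αω+βω = 0·0+-4·1+-3·1 ≡ 1  ⇒  (a,b)_2 = -1.
v=5: a=5^1·(≡1), b=5^4·(≡1) mod 5; (1|5)=+1, (1|5)=+1; (−1)^{1·4·2}·(+1)^4·(+1)^1 = +1.
v=∞: -1155 < 0 and -6 < 0  ⇒  (a,b)_∞ = -1.
v=11: a=11^1·(≡9), b=11^2·(≡3) mod 11; (9|11)=+1, (3|11)=+1; (−1)^{1·2·5}·(+1)^2·(+1)^1 = +1.
v=7: a=7^1·(≡3), b=7^2·(≡4) mod 7; (3|7)=-1, (4|7)=+1; (−1)^{1·2·3}·(-1)^2·(+1)^1 = +1.
v=3: a=3^3·(≡2), b=3^-3·(≡1) mod 3; (2|3)=-1, (1|3)=+1; (−1)^{3·-3·1}·(-1)^-3·(+1)^3 = +1.
(-1155, -6 / ℚ) ramifies at {2, ∞}: a division algebra.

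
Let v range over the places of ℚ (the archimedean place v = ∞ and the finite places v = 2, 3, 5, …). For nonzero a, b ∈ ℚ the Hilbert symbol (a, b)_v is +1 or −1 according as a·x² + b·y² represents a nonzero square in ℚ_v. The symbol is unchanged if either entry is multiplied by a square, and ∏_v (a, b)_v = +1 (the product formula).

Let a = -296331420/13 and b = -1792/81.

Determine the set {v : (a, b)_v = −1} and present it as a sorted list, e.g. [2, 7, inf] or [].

Mod squares: a ≡ -3315, b ≡ -7. Check v ∈ {∞, 2, 3, 5, 7, 11, 13, 17}.
v=17: a=17^1·(≡1), b=17^0·(≡6) mod 17; (1|17)=+1, (6|17)=-1; (−1)^{1·0·8}·(+1)^0·(-1)^1 = -1.
v=7: a=7^4·(≡3), b=7^1·(≡6) mod 7; (3|7)=-1, (6|7)=-1; (−1)^{4·1·3}·(-1)^1·(-1)^4 = -1.
v=∞: -3315 < 0 and -7 < 0  ⇒  (a,b)_∞ = -1.
v=5: a=5^1·(≡2), b=5^0·(≡3) mod 5; (2|5)=-1, (3|5)=-1; (−1)^{1·0·2}·(-1)^0·(-1)^1 = -1.
v=2: v_2(a)=2, v_2(b)=8; units ≡ 5, 1 (mod 8); ε·ε+αω+βω = 0·0+2·0+8·1 ≡ 0  ⇒  (a,b)_2 = +1.
v=13: a=13^-1·(≡5), b=13^0·(≡5) mod 13; (5|13)=-1, (5|13)=-1; (−1)^{-1·0·6}·(-1)^0·(-1)^-1 = -1.
v=3: a=3^1·(≡2), b=3^-4·(≡2) mod 3; (2|3)=-1, (2|3)=-1; (−1)^{1·-4·1}·(-1)^-4·(-1)^1 = -1.
v=11: a=11^2·(≡10), b=11^0·(≡3) mod 11; (10|11)=-1, (3|11)=+1; (−1)^{2·0·5}·(-1)^0·(+1)^2 = +1.
Ram(-3315, -7) = {3, 5, 7, 13, 17, ∞}; no ℚ_3-point on the conic.

[3, 5, 7, 13, 17, inf]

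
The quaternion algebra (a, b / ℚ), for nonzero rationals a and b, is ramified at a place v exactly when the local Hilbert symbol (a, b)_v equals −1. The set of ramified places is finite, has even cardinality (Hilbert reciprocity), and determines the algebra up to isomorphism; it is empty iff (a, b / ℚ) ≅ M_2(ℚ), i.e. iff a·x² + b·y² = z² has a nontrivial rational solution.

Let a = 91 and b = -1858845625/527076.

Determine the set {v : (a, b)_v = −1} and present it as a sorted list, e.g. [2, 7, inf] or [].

(a, b) ≡ (91, -60697) mod (ℚ^×)²; places V = {2, 3, 5, 7, 11, 13, 23, 29, ∞}.
(a,b)_2: α=0, β=-2; u≡3, v≡7 (mod 8); ε(u)ε(v)=1·1, αω(v)=0·0, βω(u)=-2·1; sum ≡ 1  ⇒  -1.
(a,b)_11: α=0, u≡3; β=-4, v≡4 (mod 11); (3|11)=+1, (4|11)=+1; sign (−1)^0·+1^-4·+1^0 = +1.
(a,b)_5: α=0, u≡1; β=4, v≡2 (mod 5); (1|5)=+1, (2|5)=-1; sign (−1)^0·+1^4·-1^0 = +1.
(a,b)_13: α=1, u≡7; β=1, v≡8 (mod 13); (7|13)=-1, (8|13)=-1; sign (−1)^0·-1^1·-1^1 = +1.
(a,b)_7: α=1, u≡6; β=3, v≡1 (mod 7); (6|7)=-1, (1|7)=+1; sign (−1)^1·-1^3·+1^1 = +1.
(a,b)_∞: sgn(91)=+, sgn(-60697)=−, so +1.
(a,b)_29: α=0, u≡4; β=1, v≡24 (mod 29); (4|29)=+1, (24|29)=+1; sign (−1)^0·+1^1·+1^0 = +1.
(a,b)_23: α=0, u≡22; β=1, v≡9 (mod 23); (22|23)=-1, (9|23)=+1; sign (−1)^0·-1^1·+1^0 = -1.
(a,b)_3: α=0, u≡1; β=-2, v≡2 (mod 3); (1|3)=+1, (2|3)=-1; sign (−1)^0·+1^-2·-1^0 = +1.
|Ram(91, -60697)| = 2, even; anisotropic at {2, 23}.

[2, 23]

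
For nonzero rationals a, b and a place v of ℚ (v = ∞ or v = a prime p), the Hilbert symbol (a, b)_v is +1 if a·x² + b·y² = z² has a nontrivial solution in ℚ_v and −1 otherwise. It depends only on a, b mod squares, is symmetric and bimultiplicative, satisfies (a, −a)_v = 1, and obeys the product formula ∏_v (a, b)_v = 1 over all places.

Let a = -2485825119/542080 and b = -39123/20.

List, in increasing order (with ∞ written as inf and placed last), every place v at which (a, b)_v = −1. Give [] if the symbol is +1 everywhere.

Mod squares: a ≡ -91770, b ≡ -2415. Check v ∈ {∞, 2, 3, 5, 7, 11, 17, 19, 23}.
v=∞: -91770 < 0 and -2415 < 0  ⇒  (a,b)_∞ = -1.
v=5: a=5^-1·(≡1), b=5^-1·(≡3) mod 5; (1|5)=+1, (3|5)=-1; (−1)^{-1·-1·2}·(+1)^-1·(-1)^-1 = -1.
v=23: a=23^1·(≡1), b=23^1·(≡15) mod 23; (1|23)=+1, (15|23)=-1; (−1)^{1·1·11}·(+1)^1·(-1)^1 = +1.
v=3: a=3^9·(≡1), b=3^5·(≡2) mod 3; (1|3)=+1, (2|3)=-1; (−1)^{9·5·1}·(+1)^5·(-1)^9 = +1.
v=19: a=19^1·(≡13), b=19^0·(≡17) mod 19; (13|19)=-1, (17|19)=+1; (−1)^{1·0·9}·(-1)^0·(+1)^1 = +1.
v=7: a=7^-1·(≡1), b=7^1·(≡3) mod 7; (1|7)=+1, (3|7)=-1; (−1)^{-1·1·3}·(+1)^1·(-1)^-1 = +1.
v=2: v_2(a)=-7, v_2(b)=-2; units ≡ 3, 1 (mod 8); ε·ε+αω+βω = 1·0+-7·0+-2·1 ≡ 0  ⇒  (a,b)_2 = +1.
v=17: a=17^2·(≡2), b=17^0·(≡15) mod 17; (2|17)=+1, (15|17)=+1; (−1)^{2·0·8}·(+1)^0·(+1)^2 = +1.
v=11: a=11^-2·(≡1), b=11^0·(≡9) mod 11; (1|11)=+1, (9|11)=+1; (−1)^{-2·0·5}·(+1)^0·(+1)^-2 = +1.
|Ram(-91770, -2415)| = 2, even; anisotropic at {5, ∞}.

[5, inf]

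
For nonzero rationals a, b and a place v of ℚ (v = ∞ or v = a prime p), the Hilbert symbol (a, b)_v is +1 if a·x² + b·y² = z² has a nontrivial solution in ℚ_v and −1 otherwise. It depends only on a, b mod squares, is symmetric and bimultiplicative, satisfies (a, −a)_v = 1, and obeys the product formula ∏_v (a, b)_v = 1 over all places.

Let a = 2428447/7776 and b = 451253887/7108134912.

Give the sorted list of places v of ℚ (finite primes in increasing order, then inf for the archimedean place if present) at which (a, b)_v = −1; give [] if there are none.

[2, 3]

Mod squares: a ≡ 42, b ≡ 14. Check v ∈ {∞, 2, 3, 7, 19, 23, 31, 37}.
v=23: a=23^0·(≡19), b=23^-2·(≡20) mod 23; (19|23)=-1, (20|23)=-1; (−1)^{0·-2·11}·(-1)^-2·(-1)^0 = +1.
v=7: a=7^1·(≡6), b=7^3·(≡2) mod 7; (6|7)=-1, (2|7)=+1; (−1)^{1·3·3}·(-1)^3·(+1)^1 = +1.
v=∞: 42 > 0 and 14 > 0  ⇒  (a,b)_∞ = +1.
v=31: a=31^2·(≡3), b=31^2·(≡4) mod 31; (3|31)=-1, (4|31)=+1; (−1)^{2·2·15}·(-1)^2·(+1)^2 = +1.
v=3: a=3^-5·(≡2), b=3^-8·(≡2) mod 3; (2|3)=-1, (2|3)=-1; (−1)^{-5·-8·1}·(-1)^-8·(-1)^-5 = -1.
v=2: v_2(a)=-5, v_2(b)=-11; units ≡ 5, 7 (mod 8); ε·ε+αω+βω = 0·1+-5·0+-11·1 ≡ 1  ⇒  (a,b)_2 = -1.
v=19: a=19^2·(≡4), b=19^0·(≡2) mod 19; (4|19)=+1, (2|19)=-1; (−1)^{2·0·9}·(+1)^0·(-1)^2 = +1.
v=37: a=37^0·(≡29), b=37^2·(≡31) mod 37; (29|37)=-1, (31|37)=-1; (−1)^{0·2·18}·(-1)^2·(-1)^0 = +1.
|Ram(42, 14)| = 2, even; anisotropic at {2, 3}.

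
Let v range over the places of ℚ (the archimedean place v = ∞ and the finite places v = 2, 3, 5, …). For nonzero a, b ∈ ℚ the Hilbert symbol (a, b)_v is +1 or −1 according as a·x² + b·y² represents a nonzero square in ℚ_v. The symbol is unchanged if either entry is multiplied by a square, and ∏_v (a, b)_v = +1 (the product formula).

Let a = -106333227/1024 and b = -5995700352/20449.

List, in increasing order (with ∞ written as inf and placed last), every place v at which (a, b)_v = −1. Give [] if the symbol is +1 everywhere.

[2, 13, 23, 29, 37, inf]

Mod squares: a ≡ -97643, b ≡ -4002. Check v ∈ {∞, 2, 3, 7, 11, 13, 17, 23, 29, 37}.
v=3: a=3^2·(≡1), b=3^5·(≡1) mod 3; (1|3)=+1, (1|3)=+1; (−1)^{2·5·1}·(+1)^5·(+1)^2 = +1.
v=37: a=37^1·(≡16), b=37^0·(≡23) mod 37; (16|37)=+1, (23|37)=-1; (−1)^{1·0·18}·(+1)^0·(-1)^1 = -1.
v=∞: -97643 < 0 and -4002 < 0  ⇒  (a,b)_∞ = -1.
v=29: a=29^1·(≡14), b=29^1·(≡5) mod 29; (14|29)=-1, (5|29)=+1; (−1)^{1·1·14}·(-1)^1·(+1)^1 = -1.
v=23: a=23^0·(≡10), b=23^1·(≡10) mod 23; (10|23)=-1, (10|23)=-1; (−1)^{0·1·11}·(-1)^1·(-1)^0 = -1.
v=7: a=7^1·(≡4), b=7^0·(≡1) mod 7; (4|7)=+1, (1|7)=+1; (−1)^{1·0·3}·(+1)^0·(+1)^1 = +1.
v=11: a=11^2·(≡3), b=11^-2·(≡10) mod 11; (3|11)=+1, (10|11)=-1; (−1)^{2·-2·5}·(+1)^-2·(-1)^2 = +1.
v=13: a=13^1·(≡3), b=13^-2·(≡2) mod 13; (3|13)=+1, (2|13)=-1; (−1)^{1·-2·6}·(+1)^-2·(-1)^1 = -1.
v=2: v_2(a)=-10, v_2(b)=7; units ≡ 5, 7 (mod 8); ε·ε+αω+βω = 0·1+-10·0+7·1 ≡ 1  ⇒  (a,b)_2 = -1.
v=17: a=17^0·(≡14), b=17^2·(≡5) mod 17; (14|17)=-1, (5|17)=-1; (−1)^{0·2·8}·(-1)^2·(-1)^0 = +1.
|Ram(-97643, -4002)| = 6, even; anisotropic at {2, 13, 23, 29, 37, ∞}.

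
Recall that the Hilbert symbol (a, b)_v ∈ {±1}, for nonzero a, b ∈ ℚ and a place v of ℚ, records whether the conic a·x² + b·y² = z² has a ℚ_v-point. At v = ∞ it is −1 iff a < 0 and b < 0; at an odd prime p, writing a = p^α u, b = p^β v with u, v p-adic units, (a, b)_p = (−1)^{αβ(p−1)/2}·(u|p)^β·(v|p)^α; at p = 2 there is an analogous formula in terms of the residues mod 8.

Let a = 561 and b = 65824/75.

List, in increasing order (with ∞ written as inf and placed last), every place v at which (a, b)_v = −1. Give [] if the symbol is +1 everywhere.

[3, 17]

Mod squares: a ≡ 561, b ≡ 102. Check v ∈ {∞, 2, 3, 5, 11, 17}.
v=11: a=11^1·(≡7), b=11^2·(≡3) mod 11; (7|11)=-1, (3|11)=+1; (−1)^{1·2·5}·(-1)^2·(+1)^1 = +1.
v=2: v_2(a)=0, v_2(b)=5; units ≡ 1, 3 (mod 8); ε·ε+αω+βω = 0·1+0·1+5·0 ≡ 0  ⇒  (a,b)_2 = +1.
v=3: a=3^1·(≡1), b=3^-1·(≡1) mod 3; (1|3)=+1, (1|3)=+1; (−1)^{1·-1·1}·(+1)^-1·(+1)^1 = -1.
v=∞: 561 > 0 and 102 > 0  ⇒  (a,b)_∞ = +1.
v=5: a=5^0·(≡1), b=5^-2·(≡3) mod 5; (1|5)=+1, (3|5)=-1; (−1)^{0·-2·2}·(+1)^-2·(-1)^0 = +1.
v=17: a=17^1·(≡16), b=17^1·(≡14) mod 17; (16|17)=+1, (14|17)=-1; (−1)^{1·1·8}·(+1)^1·(-1)^1 = -1.
Ram(561, 102) = {3, 17}; no ℚ_3-point on the conic.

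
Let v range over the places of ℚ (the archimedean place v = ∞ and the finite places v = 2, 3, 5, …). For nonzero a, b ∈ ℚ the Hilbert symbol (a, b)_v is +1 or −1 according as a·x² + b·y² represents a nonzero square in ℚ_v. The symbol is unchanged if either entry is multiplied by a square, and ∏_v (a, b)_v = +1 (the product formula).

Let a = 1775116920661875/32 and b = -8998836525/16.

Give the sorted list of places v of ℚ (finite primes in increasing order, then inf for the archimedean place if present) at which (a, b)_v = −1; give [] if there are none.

[7, 19]

Mod squares: a ≡ 38, b ≡ -2261. Check v ∈ {∞, 2, 3, 5, 7, 17, 19}.
v=17: a=17^2·(≡2), b=17^1·(≡11) mod 17; (2|17)=+1, (11|17)=-1; (−1)^{2·1·8}·(+1)^1·(-1)^2 = +1.
v=2: v_2(a)=-5, v_2(b)=-4; units ≡ 3, 3 (mod 8); ε·ε+αω+βω = 1·1+-5·1+-4·1 ≡ 0  ⇒  (a,b)_2 = +1.
v=∞: 38 > 0 and -2261 < 0  ⇒  (a,b)_∞ = +1.
v=7: a=7^2·(≡5), b=7^3·(≡5) mod 7; (5|7)=-1, (5|7)=-1; (−1)^{2·3·3}·(-1)^3·(-1)^2 = -1.
v=5: a=5^4·(≡2), b=5^2·(≡4) mod 5; (2|5)=-1, (4|5)=+1; (−1)^{4·2·2}·(-1)^2·(+1)^4 = +1.
v=3: a=3^4·(≡2), b=3^2·(≡1) mod 3; (2|3)=-1, (1|3)=+1; (−1)^{4·2·1}·(-1)^2·(+1)^4 = +1.
v=19: a=19^5·(≡10), b=19^3·(≡2) mod 19; (10|19)=-1, (2|19)=-1; (−1)^{5·3·9}·(-1)^3·(-1)^5 = -1.
Ram(38, -2261) = {7, 19}; no ℚ_7-point on the conic.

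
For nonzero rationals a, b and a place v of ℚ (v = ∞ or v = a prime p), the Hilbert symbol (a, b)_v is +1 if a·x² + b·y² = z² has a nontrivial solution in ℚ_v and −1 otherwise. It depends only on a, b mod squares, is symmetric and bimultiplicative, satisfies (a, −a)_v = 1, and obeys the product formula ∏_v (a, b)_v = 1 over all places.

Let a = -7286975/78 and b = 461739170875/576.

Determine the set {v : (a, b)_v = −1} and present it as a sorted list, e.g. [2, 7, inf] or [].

Mod squares: a ≡ -42978, b ≡ 115. Check v ∈ {∞, 2, 3, 5, 13, 19, 23, 29}.
v=∞: -42978 < 0 and 115 > 0  ⇒  (a,b)_∞ = +1.
v=5: a=5^2·(≡2), b=5^3·(≡2) mod 5; (2|5)=-1, (2|5)=-1; (−1)^{2·3·2}·(-1)^3·(-1)^2 = -1.
v=23: a=23^2·(≡13), b=23^3·(≡10) mod 23; (13|23)=+1, (10|23)=-1; (−1)^{2·3·11}·(+1)^3·(-1)^2 = +1.
v=13: a=13^-1·(≡1), b=13^0·(≡2) mod 13; (1|13)=+1, (2|13)=-1; (−1)^{-1·0·6}·(+1)^0·(-1)^-1 = -1.
v=2: v_2(a)=-1, v_2(b)=-6; units ≡ 7, 3 (mod 8); ε·ε+αω+βω = 1·1+-1·1+-6·0 ≡ 0  ⇒  (a,b)_2 = +1.
v=29: a=29^1·(≡15), b=29^2·(≡25) mod 29; (15|29)=-1, (25|29)=+1; (−1)^{1·2·14}·(-1)^2·(+1)^1 = +1.
v=3: a=3^-1·(≡2), b=3^-2·(≡1) mod 3; (2|3)=-1, (1|3)=+1; (−1)^{-1·-2·1}·(-1)^-2·(+1)^-1 = +1.
v=19: a=19^1·(≡14), b=19^2·(≡4) mod 19; (14|19)=-1, (4|19)=+1; (−1)^{1·2·9}·(-1)^2·(+1)^1 = +1.
Ram(-42978, 115) = {5, 13}; no ℚ_5-point on the conic.

[5, 13]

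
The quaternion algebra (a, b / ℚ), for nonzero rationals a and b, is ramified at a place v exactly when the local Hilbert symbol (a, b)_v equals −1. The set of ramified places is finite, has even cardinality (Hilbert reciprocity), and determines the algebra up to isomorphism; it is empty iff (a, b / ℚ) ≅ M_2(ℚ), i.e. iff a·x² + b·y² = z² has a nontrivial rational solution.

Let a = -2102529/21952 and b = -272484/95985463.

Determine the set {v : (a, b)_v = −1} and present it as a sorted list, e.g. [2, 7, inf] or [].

[3, 7, 13, inf]

(a, b) ≡ (-87087, -7) mod (ℚ^×)²; places V = {2, 3, 7, 11, 13, 23, 29, ∞}.
(a,b)_∞: sgn(-87087)=−, sgn(-7)=−, so -1.
(a,b)_29: α=1, u≡1; β=2, v≡16 (mod 29); (1|29)=+1, (16|29)=+1; sign (−1)^0·+1^2·+1^1 = +1.
(a,b)_2: α=-6, β=2; u≡1, v≡1 (mod 8); ε(u)ε(v)=0·0, αω(v)=-6·0, βω(u)=2·0; sum ≡ 0  ⇒  +1.
(a,b)_11: α=1, u≡9; β=0, v≡4 (mod 11); (9|11)=+1, (4|11)=+1; sign (−1)^0·+1^0·+1^1 = +1.
(a,b)_7: α=-3, u≡5; β=-3, v≡6 (mod 7); (5|7)=-1, (6|7)=-1; sign (−1)^1·-1^-3·-1^-3 = -1.
(a,b)_23: α=0, u≡20; β=-4, v≡13 (mod 23); (20|23)=-1, (13|23)=+1; sign (−1)^0·-1^-4·+1^0 = +1.
(a,b)_13: α=3, u≡12; β=0, v≡11 (mod 13); (12|13)=+1, (11|13)=-1; sign (−1)^0·+1^0·-1^3 = -1.
(a,b)_3: α=1, u≡2; β=4, v≡2 (mod 3); (2|3)=-1, (2|3)=-1; sign (−1)^0·-1^4·-1^1 = -1.
Ram(-87087, -7) = {3, 7, 13, ∞}; no ℚ_3-point on the conic.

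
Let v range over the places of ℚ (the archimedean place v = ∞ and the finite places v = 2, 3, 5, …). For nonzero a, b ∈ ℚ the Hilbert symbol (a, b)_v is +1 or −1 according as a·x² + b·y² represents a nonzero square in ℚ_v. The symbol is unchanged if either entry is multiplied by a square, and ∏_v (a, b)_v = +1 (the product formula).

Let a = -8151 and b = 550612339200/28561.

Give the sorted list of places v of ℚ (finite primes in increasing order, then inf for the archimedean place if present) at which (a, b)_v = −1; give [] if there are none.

Mod squares: a ≡ -8151, b ≡ 8778. Check v ∈ {∞, 2, 3, 5, 7, 11, 13, 19}.
v=5: a=5^0·(≡4), b=5^2·(≡3) mod 5; (4|5)=+1, (3|5)=-1; (−1)^{0·2·2}·(+1)^2·(-1)^0 = +1.
v=∞: -8151 < 0 and 8778 > 0  ⇒  (a,b)_∞ = +1.
v=11: a=11^1·(≡7), b=11^3·(≡8) mod 11; (7|11)=-1, (8|11)=-1; (−1)^{1·3·5}·(-1)^3·(-1)^1 = -1.
v=3: a=3^1·(≡1), b=3^5·(≡1) mod 3; (1|3)=+1, (1|3)=+1; (−1)^{1·5·1}·(+1)^5·(+1)^1 = -1.
v=7: a=7^0·(≡4), b=7^1·(≡2) mod 7; (4|7)=+1, (2|7)=+1; (−1)^{0·1·3}·(+1)^1·(+1)^0 = +1.
v=13: a=13^1·(≡10), b=13^-4·(≡1) mod 13; (10|13)=+1, (1|13)=+1; (−1)^{1·-4·6}·(+1)^-4·(+1)^1 = +1.
v=19: a=19^1·(≡8), b=19^1·(≡4) mod 19; (8|19)=-1, (4|19)=+1; (−1)^{1·1·9}·(-1)^1·(+1)^1 = +1.
v=2: v_2(a)=0, v_2(b)=9; units ≡ 1, 5 (mod 8); ε·ε+αω+βω = 0·0+0·1+9·0 ≡ 0  ⇒  (a,b)_2 = +1.
(-8151, 8778 / ℚ) ramifies at {3, 11}: a division algebra.

[3, 11]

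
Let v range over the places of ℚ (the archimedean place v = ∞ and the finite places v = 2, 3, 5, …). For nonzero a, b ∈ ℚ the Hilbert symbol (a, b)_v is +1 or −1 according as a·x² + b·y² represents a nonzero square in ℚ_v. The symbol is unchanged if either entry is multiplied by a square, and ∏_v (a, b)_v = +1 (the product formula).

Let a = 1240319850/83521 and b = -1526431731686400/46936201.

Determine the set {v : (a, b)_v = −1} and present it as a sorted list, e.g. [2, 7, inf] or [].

Mod squares: a ≡ 1914, b ≡ -111. Check v ∈ {∞, 2, 3, 5, 7, 11, 13, 17, 23, 29, 31, 37, 43}.
v=37: a=37^0·(≡25), b=37^1·(≡1) mod 37; (25|37)=+1, (1|37)=+1; (−1)^{0·1·18}·(+1)^1·(+1)^0 = +1.
v=2: v_2(a)=1, v_2(b)=10; units ≡ 5, 1 (mod 8); ε·ε+αω+βω = 0·0+1·0+10·1 ≡ 0  ⇒  (a,b)_2 = +1.
v=17: a=17^-4·(≡3), b=17^-2·(≡13) mod 17; (3|17)=-1, (13|17)=+1; (−1)^{-4·-2·8}·(-1)^-2·(+1)^-4 = +1.
v=23: a=23^2·(≡21), b=23^0·(≡9) mod 23; (21|23)=-1, (9|23)=+1; (−1)^{2·0·11}·(-1)^0·(+1)^2 = +1.
v=3: a=3^1·(≡2), b=3^1·(≡2) mod 3; (2|3)=-1, (2|3)=-1; (−1)^{1·1·1}·(-1)^1·(-1)^1 = -1.
v=29: a=29^1·(≡15), b=29^0·(≡24) mod 29; (15|29)=-1, (24|29)=+1; (−1)^{1·0·14}·(-1)^0·(+1)^1 = +1.
v=11: a=11^1·(≡4), b=11^2·(≡6) mod 11; (4|11)=+1, (6|11)=-1; (−1)^{1·2·5}·(+1)^2·(-1)^1 = -1.
v=13: a=13^0·(≡9), b=13^-2·(≡2) mod 13; (9|13)=+1, (2|13)=-1; (−1)^{0·-2·6}·(+1)^-2·(-1)^0 = +1.
v=∞: 1914 > 0 and -111 < 0  ⇒  (a,b)_∞ = +1.
v=5: a=5^2·(≡4), b=5^2·(≡4) mod 5; (4|5)=+1, (4|5)=+1; (−1)^{2·2·2}·(+1)^2·(+1)^2 = +1.
v=31: a=31^0·(≡21), b=31^-2·(≡3) mod 31; (21|31)=-1, (3|31)=-1; (−1)^{0·-2·15}·(-1)^-2·(-1)^0 = +1.
v=43: a=43^0·(≡22), b=43^2·(≡28) mod 43; (22|43)=-1, (28|43)=-1; (−1)^{0·2·21}·(-1)^2·(-1)^0 = +1.
v=7: a=7^2·(≡5), b=7^4·(≡4) mod 7; (5|7)=-1, (4|7)=+1; (−1)^{2·4·3}·(-1)^4·(+1)^2 = +1.
Ram(1914, -111) = {3, 11}; no ℚ_3-point on the conic.

[3, 11]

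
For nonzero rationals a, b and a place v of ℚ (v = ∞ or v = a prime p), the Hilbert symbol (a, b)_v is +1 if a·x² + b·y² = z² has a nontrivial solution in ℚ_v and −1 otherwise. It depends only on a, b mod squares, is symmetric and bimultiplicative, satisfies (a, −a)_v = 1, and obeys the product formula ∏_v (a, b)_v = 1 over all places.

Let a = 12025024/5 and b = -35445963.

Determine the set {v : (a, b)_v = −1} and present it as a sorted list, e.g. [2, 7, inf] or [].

[3, 5, 7, 11, 29, 31]

Mod squares: a ≡ 939455, b ≡ -14763. Check v ∈ {∞, 2, 3, 5, 7, 11, 19, 29, 31, 37}.
v=29: a=29^1·(≡26), b=29^0·(≡12) mod 29; (26|29)=-1, (12|29)=-1; (−1)^{1·0·14}·(-1)^0·(-1)^1 = -1.
v=5: a=5^-1·(≡4), b=5^0·(≡2) mod 5; (4|5)=+1, (2|5)=-1; (−1)^{-1·0·2}·(+1)^0·(-1)^-1 = -1.
v=19: a=19^1·(≡5), b=19^1·(≡14) mod 19; (5|19)=+1, (14|19)=-1; (−1)^{1·1·9}·(+1)^1·(-1)^1 = +1.
v=37: a=37^0·(≡27), b=37^1·(≡5) mod 37; (27|37)=+1, (5|37)=-1; (−1)^{0·1·18}·(+1)^1·(-1)^0 = +1.
v=7: a=7^0·(≡5), b=7^5·(≡5) mod 7; (5|7)=-1, (5|7)=-1; (−1)^{0·5·3}·(-1)^5·(-1)^0 = -1.
v=2: v_2(a)=6, v_2(b)=0; units ≡ 7, 5 (mod 8); ε·ε+αω+βω = 1·0+6·1+0·0 ≡ 0  ⇒  (a,b)_2 = +1.
v=3: a=3^0·(≡2), b=3^1·(≡2) mod 3; (2|3)=-1, (2|3)=-1; (−1)^{0·1·1}·(-1)^1·(-1)^0 = -1.
v=11: a=11^1·(≡3), b=11^0·(≡8) mod 11; (3|11)=+1, (8|11)=-1; (−1)^{1·0·5}·(+1)^0·(-1)^1 = -1.
v=∞: 939455 > 0 and -14763 < 0  ⇒  (a,b)_∞ = +1.
v=31: a=31^1·(≡25), b=31^0·(≡26) mod 31; (25|31)=+1, (26|31)=-1; (−1)^{1·0·15}·(+1)^0·(-1)^1 = -1.
Ram(939455, -14763) = {3, 5, 7, 11, 29, 31}; no ℚ_3-point on the conic.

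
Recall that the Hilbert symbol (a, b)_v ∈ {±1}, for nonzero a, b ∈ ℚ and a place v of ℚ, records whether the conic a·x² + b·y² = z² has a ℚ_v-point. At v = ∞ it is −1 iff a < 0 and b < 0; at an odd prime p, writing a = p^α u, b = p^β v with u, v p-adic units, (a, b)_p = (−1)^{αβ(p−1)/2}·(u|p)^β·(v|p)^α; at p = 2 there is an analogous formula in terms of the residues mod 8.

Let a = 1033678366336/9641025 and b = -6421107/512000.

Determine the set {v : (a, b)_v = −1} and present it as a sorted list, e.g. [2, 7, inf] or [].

Mod squares: a ≡ 154, b ≡ -15. Check v ∈ {∞, 2, 3, 5, 7, 11, 19, 23}.
v=7: a=7^5·(≡4), b=7^2·(≡3) mod 7; (4|7)=+1, (3|7)=-1; (−1)^{5·2·3}·(+1)^2·(-1)^5 = -1.
v=5: a=5^-2·(≡1), b=5^-3·(≡3) mod 5; (1|5)=+1, (3|5)=-1; (−1)^{-2·-3·2}·(+1)^-3·(-1)^-2 = +1.
v=2: v_2(a)=7, v_2(b)=-12; units ≡ 5, 1 (mod 8); ε·ε+αω+βω = 0·0+7·0+-12·1 ≡ 0  ⇒  (a,b)_2 = +1.
v=11: a=11^3·(≡4), b=11^2·(≡6) mod 11; (4|11)=+1, (6|11)=-1; (−1)^{3·2·5}·(+1)^2·(-1)^3 = -1.
v=19: a=19^2·(≡3), b=19^2·(≡5) mod 19; (3|19)=-1, (5|19)=+1; (−1)^{2·2·9}·(-1)^2·(+1)^2 = +1.
v=∞: 154 > 0 and -15 < 0  ⇒  (a,b)_∞ = +1.
v=3: a=3^-6·(≡1), b=3^1·(≡1) mod 3; (1|3)=+1, (1|3)=+1; (−1)^{-6·1·1}·(+1)^1·(+1)^-6 = +1.
v=23: a=23^-2·(≡2), b=23^0·(≡12) mod 23; (2|23)=+1, (12|23)=+1; (−1)^{-2·0·11}·(+1)^0·(+1)^-2 = +1.
(154, -15 / ℚ) ramifies at {7, 11}: a division algebra.

[7, 11]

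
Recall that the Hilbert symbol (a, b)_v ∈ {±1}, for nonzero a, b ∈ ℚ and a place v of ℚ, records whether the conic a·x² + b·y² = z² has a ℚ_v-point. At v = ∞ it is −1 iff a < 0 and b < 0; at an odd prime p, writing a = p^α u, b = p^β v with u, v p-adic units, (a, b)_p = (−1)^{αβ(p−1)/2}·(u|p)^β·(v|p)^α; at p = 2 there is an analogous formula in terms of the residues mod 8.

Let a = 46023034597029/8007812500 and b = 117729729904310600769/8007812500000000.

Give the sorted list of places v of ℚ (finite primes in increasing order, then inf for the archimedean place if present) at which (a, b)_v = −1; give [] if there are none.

[29, 41]

(a, b) ≡ (120745, 3501605) mod (ℚ^×)²; places V = {2, 3, 5, 7, 11, 17, 19, 29, 31, 41, ∞}.
(a,b)_19: α=1, u≡11; β=1, v≡15 (mod 19); (11|19)=+1, (15|19)=-1; sign (−1)^1·+1^1·-1^1 = +1.
(a,b)_7: α=2, u≡2; β=2, v≡4 (mod 7); (2|7)=+1, (4|7)=+1; sign (−1)^0·+1^2·+1^2 = +1.
(a,b)_41: α=-1, u≡35; β=-1, v≡23 (mod 41); (35|41)=-1, (23|41)=+1; sign (−1)^0·-1^-1·+1^-1 = -1.
(a,b)_3: α=8, u≡1; β=14, v≡2 (mod 3); (1|3)=+1, (2|3)=-1; sign (−1)^0·+1^14·-1^8 = +1.
(a,b)_11: α=0, u≡1; β=2, v≡10 (mod 11); (1|11)=+1, (10|11)=-1; sign (−1)^0·+1^2·-1^0 = +1.
(a,b)_2: α=-2, β=-8; u≡1, v≡5 (mod 8); ε(u)ε(v)=0·0, αω(v)=-2·1, βω(u)=-8·0; sum ≡ 0  ⇒  +1.
(a,b)_∞: sgn(120745)=+, sgn(3501605)=+, so +1.
(a,b)_17: α=2, u≡3; β=2, v≡1 (mod 17); (3|17)=-1, (1|17)=+1; sign (−1)^0·-1^2·+1^2 = +1.
(a,b)_5: α=-11, u≡1; β=-17, v≡4 (mod 5); (1|5)=+1, (4|5)=+1; sign (−1)^0·+1^-17·+1^-11 = +1.
(a,b)_29: α=2, u≡3; β=3, v≡8 (mod 29); (3|29)=-1, (8|29)=-1; sign (−1)^0·-1^3·-1^2 = -1.
(a,b)_31: α=1, u≡7; β=1, v≡26 (mod 31); (7|31)=+1, (26|31)=-1; sign (−1)^1·+1^1·-1^1 = +1.
(120745, 3501605 / ℚ) ramifies at {29, 41}: a division algebra.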